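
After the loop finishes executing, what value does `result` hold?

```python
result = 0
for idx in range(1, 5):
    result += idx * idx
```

Let's trace through this code step by step.

Initialize: result = 0
Entering loop: for idx in range(1, 5):
After iteration 1: idx = 1, result = 1
After iteration 2: idx = 2, result = 5
After iteration 3: idx = 3, result = 14
After iteration 4: idx = 4, result = 30
Loop ends.

Final answer: 30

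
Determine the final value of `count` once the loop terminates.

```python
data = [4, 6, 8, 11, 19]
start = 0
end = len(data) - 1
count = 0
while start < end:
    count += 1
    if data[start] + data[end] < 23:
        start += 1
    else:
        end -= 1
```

Let's trace through this code step by step.

Initialize: data = [4, 6, 8, 11, 19]
Initialize: start = 0
Initialize: end = 4
Initialize: count = 0
Entering loop: while start < end:
After iteration 1: start = 0, end = 3, count = 1
After iteration 2: start = 1, end = 3, count = 2
After iteration 3: start = 2, end = 3, count = 3
After iteration 4: start = 3, end = 3, count = 4
Loop ends.

Final answer: 4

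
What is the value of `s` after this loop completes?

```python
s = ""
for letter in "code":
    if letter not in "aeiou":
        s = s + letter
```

Let's trace through this code step by step.

Initialize: s = ''
Entering loop: for letter in "code":
After iteration 1: letter = 'c', s = 'c'
After iteration 2: letter = 'o', s = 'c'
After iteration 3: letter = 'd', s = 'cd'
After iteration 4: letter = 'e', s = 'cd'
Loop ends.

Final answer: 'cd'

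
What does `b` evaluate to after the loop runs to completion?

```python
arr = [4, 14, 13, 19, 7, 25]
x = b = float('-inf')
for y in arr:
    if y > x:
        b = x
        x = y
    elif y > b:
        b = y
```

Let's trace through this code step by step.

Initialize: arr = [4, 14, 13, 19, 7, 25]
Initialize: x = -inf
Initialize: b = -inf
Entering loop: for y in arr:
After iteration 1: y = 4, x = 4, b = -inf
After iteration 2: y = 14, x = 14, b = 4
After iteration 3: y = 13, x = 14, b = 13
After iteration 4: y = 19, x = 19, b = 14
After iteration 5: y = 7, x = 19, b = 14
After iteration 6: y = 25, x = 25, b = 19
Loop ends.

Final answer: 19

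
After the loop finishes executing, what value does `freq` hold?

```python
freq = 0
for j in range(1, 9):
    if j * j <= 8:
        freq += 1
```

Let's trace through this code step by step.

Initialize: freq = 0
Entering loop: for j in range(1, 9):
After iteration 1: j = 1, freq = 1
After iteration 2: j = 2, freq = 2
After iteration 3: j = 3, freq = 2
After iteration 4: j = 4, freq = 2
After iteration 5: j = 5, freq = 2
After iteration 6: j = 6, freq = 2
After iteration 7: j = 7, freq = 2
After iteration 8: j = 8, freq = 2
Loop ends.

Final answer: 2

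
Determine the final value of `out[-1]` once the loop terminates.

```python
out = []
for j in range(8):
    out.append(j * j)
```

Let's trace through this code step by step.

Initialize: out = []
Entering loop: for j in range(8):
After iteration 1: j = 0, out = [0]
After iteration 2: j = 1, out = [0, 1]
After iteration 3: j = 2, out = [0, 1, 4]
After iteration 4: j = 3, out = [0, 1, 4, 9]
After iteration 5: j = 4, out = [0, 1, 4, 9, 16]
After iteration 6: j = 5, out = [0, 1, 4, 9, 16, 25]
After iteration 7: j = 6, out = [0, 1, 4, 9, 16, 25, 36]
After iteration 8: j = 7, out = [0, 1, 4, 9, 16, 25, 36, 49]
Loop ends.
out[-1] = 49

Final answer: 49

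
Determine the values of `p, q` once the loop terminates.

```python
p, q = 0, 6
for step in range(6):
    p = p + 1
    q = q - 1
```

Let's trace through this code step by step.

Initialize: p = 0
Initialize: q = 6
Entering loop: for step in range(6):
After iteration 1: step = 0, p = 1, q = 5
After iteration 2: step = 1, p = 2, q = 4
After iteration 3: step = 2, p = 3, q = 3
After iteration 4: step = 3, p = 4, q = 2
After iteration 5: step = 4, p = 5, q = 1
After iteration 6: step = 5, p = 6, q = 0
Loop ends.

Final answer: 6, 0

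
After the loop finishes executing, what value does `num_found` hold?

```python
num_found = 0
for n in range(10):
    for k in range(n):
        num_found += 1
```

Let's trace through this code step by step.

Initialize: num_found = 0
Entering loop: for n in range(10):
After iteration 1: n = 0, num_found = 0
After iteration 2: n = 1, num_found = 1, k = 0
After iteration 3: n = 2, num_found = 3, k = 1
After iteration 4: n = 3, num_found = 6, k = 2
After iteration 5: n = 4, num_found = 10, k = 3
After iteration 6: n = 5, num_found = 15, k = 4
After iteration 7: n = 6, num_found = 21, k = 5
After iteration 8: n = 7, num_found = 28, k = 6
After iteration 9: n = 8, num_found = 36, k = 7
After iteration 10: n = 9, num_found = 45, k = 8
Loop ends.

Final answer: 45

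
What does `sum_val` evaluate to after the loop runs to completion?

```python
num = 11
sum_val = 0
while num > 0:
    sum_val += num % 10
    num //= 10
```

Let's trace through this code step by step.

Initialize: num = 11
Initialize: sum_val = 0
Entering loop: while num > 0:
After iteration 1: num = 1, sum_val = 1
After iteration 2: num = 0, sum_val = 2
Loop ends.

Final answer: 2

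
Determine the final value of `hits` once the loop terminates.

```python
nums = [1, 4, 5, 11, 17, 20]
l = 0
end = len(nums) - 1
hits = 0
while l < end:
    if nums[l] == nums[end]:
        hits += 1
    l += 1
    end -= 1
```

Let's trace through this code step by step.

Initialize: nums = [1, 4, 5, 11, 17, 20]
Initialize: l = 0
Initialize: end = 5
Initialize: hits = 0
Entering loop: while l < end:
After iteration 1: l = 1, end = 4, hits = 0
After iteration 2: l = 2, end = 3, hits = 0
After iteration 3: l = 3, end = 2, hits = 0
Loop ends.

Final answer: 0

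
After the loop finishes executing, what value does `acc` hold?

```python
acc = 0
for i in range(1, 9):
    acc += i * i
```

Let's trace through this code step by step.

Initialize: acc = 0
Entering loop: for i in range(1, 9):
After iteration 1: i = 1, acc = 1
After iteration 2: i = 2, acc = 5
After iteration 3: i = 3, acc = 14
After iteration 4: i = 4, acc = 30
After iteration 5: i = 5, acc = 55
After iteration 6: i = 6, acc = 91
After iteration 7: i = 7, acc = 140
After iteration 8: i = 8, acc = 204
Loop ends.

Final answer: 204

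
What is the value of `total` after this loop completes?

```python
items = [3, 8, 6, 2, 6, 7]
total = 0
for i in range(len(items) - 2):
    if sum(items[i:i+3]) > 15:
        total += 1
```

Let's trace through this code step by step.

Initialize: items = [3, 8, 6, 2, 6, 7]
Initialize: total = 0
Entering loop: for i in range(len(items) - 2):
After iteration 1: i = 0, total = 1
After iteration 2: i = 1, total = 2
After iteration 3: i = 2, total = 2
After iteration 4: i = 3, total = 2
Loop ends.

Final answer: 2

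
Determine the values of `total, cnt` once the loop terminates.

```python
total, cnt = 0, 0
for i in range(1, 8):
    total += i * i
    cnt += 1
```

Let's trace through this code step by step.

Initialize: total = 0
Initialize: cnt = 0
Entering loop: for i in range(1, 8):
After iteration 1: i = 1, total = 1, cnt = 1
After iteration 2: i = 2, total = 5, cnt = 2
After iteration 3: i = 3, total = 14, cnt = 3
After iteration 4: i = 4, total = 30, cnt = 4
After iteration 5: i = 5, total = 55, cnt = 5
After iteration 6: i = 6, total = 91, cnt = 6
After iteration 7: i = 7, total = 140, cnt = 7
Loop ends.

Final answer: 140, 7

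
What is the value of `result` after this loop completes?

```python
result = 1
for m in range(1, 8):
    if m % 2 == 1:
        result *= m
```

Let's trace through this code step by step.

Initialize: result = 1
Entering loop: for m in range(1, 8):
After iteration 1: m = 1, result = 1
After iteration 2: m = 2, result = 1
After iteration 3: m = 3, result = 3
After iteration 4: m = 4, result = 3
After iteration 5: m = 5, result = 15
After iteration 6: m = 6, result = 15
After iteration 7: m = 7, result = 105
Loop ends.

Final answer: 105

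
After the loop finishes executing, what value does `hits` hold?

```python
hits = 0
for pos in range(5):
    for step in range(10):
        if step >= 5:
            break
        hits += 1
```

Let's trace through this code step by step.

Initialize: hits = 0
Entering loop: for pos in range(5):
After iteration 1: pos = 0, hits = 5
After iteration 2: pos = 1, hits = 10
After iteration 3: pos = 2, hits = 15
After iteration 4: pos = 3, hits = 20
After iteration 5: pos = 4, hits = 25
Loop ends.

Final answer: 25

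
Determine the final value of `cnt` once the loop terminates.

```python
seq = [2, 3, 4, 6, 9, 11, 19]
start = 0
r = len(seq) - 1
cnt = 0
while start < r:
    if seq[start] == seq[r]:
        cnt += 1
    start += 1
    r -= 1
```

Let's trace through this code step by step.

Initialize: seq = [2, 3, 4, 6, 9, 11, 19]
Initialize: start = 0
Initialize: r = 6
Initialize: cnt = 0
Entering loop: while start < r:
After iteration 1: start = 1, r = 5, cnt = 0
After iteration 2: start = 2, r = 4, cnt = 0
After iteration 3: start = 3, r = 3, cnt = 0
Loop ends.

Final answer: 0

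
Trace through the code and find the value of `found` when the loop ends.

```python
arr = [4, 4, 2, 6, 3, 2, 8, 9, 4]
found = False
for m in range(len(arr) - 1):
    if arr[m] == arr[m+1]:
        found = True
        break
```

Let's trace through this code step by step.

Initialize: arr = [4, 4, 2, 6, 3, 2, 8, 9, 4]
Initialize: found = False
Entering loop: for m in range(len(arr) - 1):
After iteration 1: m = 0, found = True
Loop ends.

Final answer: True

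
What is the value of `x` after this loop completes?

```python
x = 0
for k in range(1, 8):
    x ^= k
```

Let's trace through this code step by step.

Initialize: x = 0
Entering loop: for k in range(1, 8):
After iteration 1: k = 1, x = 1
After iteration 2: k = 2, x = 3
After iteration 3: k = 3, x = 0
After iteration 4: k = 4, x = 4
After iteration 5: k = 5, x = 1
After iteration 6: k = 6, x = 7
After iteration 7: k = 7, x = 0
Loop ends.

Final answer: 0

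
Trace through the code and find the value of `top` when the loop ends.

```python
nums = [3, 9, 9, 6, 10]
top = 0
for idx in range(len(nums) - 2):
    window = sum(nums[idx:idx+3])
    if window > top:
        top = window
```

Let's trace through this code step by step.

Initialize: nums = [3, 9, 9, 6, 10]
Initialize: top = 0
Entering loop: for idx in range(len(nums) - 2):
After iteration 1: idx = 0, top = 21, window = 21
After iteration 2: idx = 1, top = 24, window = 24
After iteration 3: idx = 2, top = 25, window = 25
Loop ends.

Final answer: 25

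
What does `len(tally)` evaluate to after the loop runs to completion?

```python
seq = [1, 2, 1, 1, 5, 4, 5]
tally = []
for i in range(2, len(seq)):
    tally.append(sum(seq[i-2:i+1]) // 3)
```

Let's trace through this code step by step.

Initialize: seq = [1, 2, 1, 1, 5, 4, 5]
Initialize: tally = []
Entering loop: for i in range(2, len(seq)):
After iteration 1: i = 2, tally = [1]
After iteration 2: i = 3, tally = [1, 1]
After iteration 3: i = 4, tally = [1, 1, 2]
After iteration 4: i = 5, tally = [1, 1, 2, 3]
After iteration 5: i = 6, tally = [1, 1, 2, 3, 4]
Loop ends.
len(tally) = 5

Final answer: 5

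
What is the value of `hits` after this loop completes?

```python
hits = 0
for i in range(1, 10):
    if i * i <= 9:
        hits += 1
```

Let's trace through this code step by step.

Initialize: hits = 0
Entering loop: for i in range(1, 10):
After iteration 1: i = 1, hits = 1
After iteration 2: i = 2, hits = 2
After iteration 3: i = 3, hits = 3
After iteration 4: i = 4, hits = 3
After iteration 5: i = 5, hits = 3
After iteration 6: i = 6, hits = 3
After iteration 7: i = 7, hits = 3
After iteration 8: i = 8, hits = 3
After iteration 9: i = 9, hits = 3
Loop ends.

Final answer: 3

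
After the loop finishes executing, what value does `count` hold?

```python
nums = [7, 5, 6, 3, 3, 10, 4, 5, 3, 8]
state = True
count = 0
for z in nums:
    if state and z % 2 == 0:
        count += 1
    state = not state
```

Let's trace through this code step by step.

Initialize: nums = [7, 5, 6, 3, 3, 10, 4, 5, 3, 8]
Initialize: state = True
Initialize: count = 0
Entering loop: for z in nums:
After iteration 1: z = 7, state = False, count = 0
After iteration 2: z = 5, state = True, count = 0
After iteration 3: z = 6, state = False, count = 1
After iteration 4: z = 3, state = True, count = 1
After iteration 5: z = 3, state = False, count = 1
After iteration 6: z = 10, state = True, count = 1
After iteration 7: z = 4, state = False, count = 2
After iteration 8: z = 5, state = True, count = 2
After iteration 9: z = 3, state = False, count = 2
After iteration 10: z = 8, state = True, count = 2
Loop ends.

Final answer: 2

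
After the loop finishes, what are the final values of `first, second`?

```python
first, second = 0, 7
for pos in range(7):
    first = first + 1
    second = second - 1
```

Let's trace through this code step by step.

Initialize: first = 0
Initialize: second = 7
Entering loop: for pos in range(7):
After iteration 1: pos = 0, first = 1, second = 6
After iteration 2: pos = 1, first = 2, second = 5
After iteration 3: pos = 2, first = 3, second = 4
After iteration 4: pos = 3, first = 4, second = 3
After iteration 5: pos = 4, first = 5, second = 2
After iteration 6: pos = 5, first = 6, second = 1
After iteration 7: pos = 6, first = 7, second = 0
Loop ends.

Final answer: 7, 0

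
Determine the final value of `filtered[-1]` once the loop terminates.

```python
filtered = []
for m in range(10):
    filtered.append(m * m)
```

Let's trace through this code step by step.

Initialize: filtered = []
Entering loop: for m in range(10):
After iteration 1: m = 0, filtered = [0]
After iteration 2: m = 1, filtered = [0, 1]
After iteration 3: m = 2, filtered = [0, 1, 4]
After iteration 4: m = 3, filtered = [0, 1, 4, 9]
After iteration 5: m = 4, filtered = [0, 1, 4, 9, 16]
After iteration 6: m = 5, filtered = [0, 1, 4, 9, 16, 25]
After iteration 7: m = 6, filtered = [0, 1, 4, 9, 16, 25, 36]
After iteration 8: m = 7, filtered = [0, 1, 4, 9, 16, 25, 36, 49]
After iteration 9: m = 8, filtered = [0, 1, 4, 9, 16, 25, 36, 49, 64]
After iteration 10: m = 9, filtered = [0, 1, 4, 9, 16, 25, 36, 49, 64, 81]
Loop ends.
filtered[-1] = 81

Final answer: 81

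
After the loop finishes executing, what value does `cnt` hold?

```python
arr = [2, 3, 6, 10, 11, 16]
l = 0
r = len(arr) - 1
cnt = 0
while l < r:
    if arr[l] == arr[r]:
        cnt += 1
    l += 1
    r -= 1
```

Let's trace through this code step by step.

Initialize: arr = [2, 3, 6, 10, 11, 16]
Initialize: l = 0
Initialize: r = 5
Initialize: cnt = 0
Entering loop: while l < r:
After iteration 1: l = 1, r = 4, cnt = 0
After iteration 2: l = 2, r = 3, cnt = 0
After iteration 3: l = 3, r = 2, cnt = 0
Loop ends.

Final answer: 0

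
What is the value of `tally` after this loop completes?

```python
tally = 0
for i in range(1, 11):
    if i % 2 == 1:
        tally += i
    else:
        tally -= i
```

Let's trace through this code step by step.

Initialize: tally = 0
Entering loop: for i in range(1, 11):
After iteration 1: i = 1, tally = 1
After iteration 2: i = 2, tally = -1
After iteration 3: i = 3, tally = 2
After iteration 4: i = 4, tally = -2
After iteration 5: i = 5, tally = 3
After iteration 6: i = 6, tally = -3
After iteration 7: i = 7, tally = 4
After iteration 8: i = 8, tally = -4
After iteration 9: i = 9, tally = 5
After iteration 10: i = 10, tally = -5
Loop ends.

Final answer: -5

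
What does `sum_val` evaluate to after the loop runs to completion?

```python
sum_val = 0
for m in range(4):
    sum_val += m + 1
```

Let's trace through this code step by step.

Initialize: sum_val = 0
Entering loop: for m in range(4):
After iteration 1: m = 0, sum_val = 1
After iteration 2: m = 1, sum_val = 3
After iteration 3: m = 2, sum_val = 6
After iteration 4: m = 3, sum_val = 10
Loop ends.

Final answer: 10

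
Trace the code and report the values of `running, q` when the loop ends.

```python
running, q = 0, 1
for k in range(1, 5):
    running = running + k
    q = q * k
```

Let's trace through this code step by step.

Initialize: running = 0
Initialize: q = 1
Entering loop: for k in range(1, 5):
After iteration 1: k = 1, running = 1, q = 1
After iteration 2: k = 2, running = 3, q = 2
After iteration 3: k = 3, running = 6, q = 6
After iteration 4: k = 4, running = 10, q = 24
Loop ends.

Final answer: 10, 24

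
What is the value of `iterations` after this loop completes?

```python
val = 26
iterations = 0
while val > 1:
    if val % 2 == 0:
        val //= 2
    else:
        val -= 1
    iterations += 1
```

Let's trace through this code step by step.

Initialize: val = 26
Initialize: iterations = 0
Entering loop: while val > 1:
After iteration 1: val = 13, iterations = 1
After iteration 2: val = 12, iterations = 2
After iteration 3: val = 6, iterations = 3
After iteration 4: val = 3, iterations = 4
After iteration 5: val = 2, iterations = 5
After iteration 6: val = 1, iterations = 6
Loop ends.

Final answer: 6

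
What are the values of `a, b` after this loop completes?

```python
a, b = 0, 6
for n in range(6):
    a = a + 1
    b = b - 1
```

Let's trace through this code step by step.

Initialize: a = 0
Initialize: b = 6
Entering loop: for n in range(6):
After iteration 1: n = 0, a = 1, b = 5
After iteration 2: n = 1, a = 2, b = 4
After iteration 3: n = 2, a = 3, b = 3
After iteration 4: n = 3, a = 4, b = 2
After iteration 5: n = 4, a = 5, b = 1
After iteration 6: n = 5, a = 6, b = 0
Loop ends.

Final answer: 6, 0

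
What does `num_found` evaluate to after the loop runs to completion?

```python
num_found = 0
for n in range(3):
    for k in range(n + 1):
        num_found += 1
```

Let's trace through this code step by step.

Initialize: num_found = 0
Entering loop: for n in range(3):
After iteration 1: n = 0, num_found = 1, k = 0
After iteration 2: n = 1, num_found = 3, k = 1
After iteration 3: n = 2, num_found = 6, k = 2
Loop ends.

Final answer: 6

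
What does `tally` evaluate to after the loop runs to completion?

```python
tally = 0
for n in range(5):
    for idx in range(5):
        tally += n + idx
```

Let's trace through this code step by step.

Initialize: tally = 0
Entering loop: for n in range(5):
After iteration 1: n = 0, tally = 10
After iteration 2: n = 1, tally = 25
After iteration 3: n = 2, tally = 45
After iteration 4: n = 3, tally = 70
After iteration 5: n = 4, tally = 100
Loop ends.

Final answer: 100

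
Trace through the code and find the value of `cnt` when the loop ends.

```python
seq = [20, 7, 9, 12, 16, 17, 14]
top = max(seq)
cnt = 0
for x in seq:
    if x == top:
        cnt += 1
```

Let's trace through this code step by step.

Initialize: seq = [20, 7, 9, 12, 16, 17, 14]
Initialize: top = 20
Initialize: cnt = 0
Entering loop: for x in seq:
After iteration 1: x = 20, cnt = 1
After iteration 2: x = 7, cnt = 1
After iteration 3: x = 9, cnt = 1
After iteration 4: x = 12, cnt = 1
After iteration 5: x = 16, cnt = 1
After iteration 6: x = 17, cnt = 1
After iteration 7: x = 14, cnt = 1
Loop ends.

Final answer: 1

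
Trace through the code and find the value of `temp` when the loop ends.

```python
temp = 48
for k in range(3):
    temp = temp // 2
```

Let's trace through this code step by step.

Initialize: temp = 48
Entering loop: for k in range(3):
After iteration 1: k = 0, temp = 24
After iteration 2: k = 1, temp = 12
After iteration 3: k = 2, temp = 6
Loop ends.

Final answer: 6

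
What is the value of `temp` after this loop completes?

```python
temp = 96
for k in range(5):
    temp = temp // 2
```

Let's trace through this code step by step.

Initialize: temp = 96
Entering loop: for k in range(5):
After iteration 1: k = 0, temp = 48
After iteration 2: k = 1, temp = 24
After iteration 3: k = 2, temp = 12
After iteration 4: k = 3, temp = 6
After iteration 5: k = 4, temp = 3
Loop ends.

Final answer: 3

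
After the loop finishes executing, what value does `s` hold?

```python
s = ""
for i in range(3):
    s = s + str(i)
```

Let's trace through this code step by step.

Initialize: s = ''
Entering loop: for i in range(3):
After iteration 1: i = 0, s = '0'
After iteration 2: i = 1, s = '01'
After iteration 3: i = 2, s = '012'
Loop ends.

Final answer: '012'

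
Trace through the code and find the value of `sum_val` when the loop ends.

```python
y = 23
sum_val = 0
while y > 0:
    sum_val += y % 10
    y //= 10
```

Let's trace through this code step by step.

Initialize: y = 23
Initialize: sum_val = 0
Entering loop: while y > 0:
After iteration 1: y = 2, sum_val = 3
After iteration 2: y = 0, sum_val = 5
Loop ends.

Final answer: 5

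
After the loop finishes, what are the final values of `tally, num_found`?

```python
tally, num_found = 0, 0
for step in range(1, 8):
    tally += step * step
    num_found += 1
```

Let's trace through this code step by step.

Initialize: tally = 0
Initialize: num_found = 0
Entering loop: for step in range(1, 8):
After iteration 1: step = 1, tally = 1, num_found = 1
After iteration 2: step = 2, tally = 5, num_found = 2
After iteration 3: step = 3, tally = 14, num_found = 3
After iteration 4: step = 4, tally = 30, num_found = 4
After iteration 5: step = 5, tally = 55, num_found = 5
After iteration 6: step = 6, tally = 91, num_found = 6
After iteration 7: step = 7, tally = 140, num_found = 7
Loop ends.

Final answer: 140, 7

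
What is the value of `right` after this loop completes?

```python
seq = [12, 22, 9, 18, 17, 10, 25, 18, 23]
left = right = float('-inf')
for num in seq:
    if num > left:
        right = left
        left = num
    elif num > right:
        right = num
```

Let's trace through this code step by step.

Initialize: seq = [12, 22, 9, 18, 17, 10, 25, 18, 23]
Initialize: left = -inf
Initialize: right = -inf
Entering loop: for num in seq:
After iteration 1: num = 12, left = 12, right = -inf
After iteration 2: num = 22, left = 22, right = 12
After iteration 3: num = 9, left = 22, right = 12
After iteration 4: num = 18, left = 22, right = 18
After iteration 5: num = 17, left = 22, right = 18
After iteration 6: num = 10, left = 22, right = 18
After iteration 7: num = 25, left = 25, right = 22
After iteration 8: num = 18, left = 25, right = 22
After iteration 9: num = 23, left = 25, right = 23
Loop ends.

Final answer: 23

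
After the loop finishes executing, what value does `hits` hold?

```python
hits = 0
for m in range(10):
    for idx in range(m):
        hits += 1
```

Let's trace through this code step by step.

Initialize: hits = 0
Entering loop: for m in range(10):
After iteration 1: m = 0, hits = 0
After iteration 2: m = 1, hits = 1, idx = 0
After iteration 3: m = 2, hits = 3, idx = 1
After iteration 4: m = 3, hits = 6, idx = 2
After iteration 5: m = 4, hits = 10, idx = 3
After iteration 6: m = 5, hits = 15, idx = 4
After iteration 7: m = 6, hits = 21, idx = 5
After iteration 8: m = 7, hits = 28, idx = 6
After iteration 9: m = 8, hits = 36, idx = 7
After iteration 10: m = 9, hits = 45, idx = 8
Loop ends.

Final answer: 45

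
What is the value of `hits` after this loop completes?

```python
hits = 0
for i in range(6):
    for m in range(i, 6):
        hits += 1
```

Let's trace through this code step by step.

Initialize: hits = 0
Entering loop: for i in range(6):
After iteration 1: i = 0, hits = 6
After iteration 2: i = 1, hits = 11
After iteration 3: i = 2, hits = 15
After iteration 4: i = 3, hits = 18
After iteration 5: i = 4, hits = 20
After iteration 6: i = 5, hits = 21
Loop ends.

Final answer: 21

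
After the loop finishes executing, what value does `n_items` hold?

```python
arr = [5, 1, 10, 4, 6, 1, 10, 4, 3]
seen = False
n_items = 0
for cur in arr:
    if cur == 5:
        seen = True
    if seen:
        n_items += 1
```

Let's trace through this code step by step.

Initialize: arr = [5, 1, 10, 4, 6, 1, 10, 4, 3]
Initialize: seen = False
Initialize: n_items = 0
Entering loop: for cur in arr:
After iteration 1: cur = 5, seen = True, n_items = 1
After iteration 2: cur = 1, seen = True, n_items = 2
After iteration 3: cur = 10, seen = True, n_items = 3
After iteration 4: cur = 4, seen = True, n_items = 4
After iteration 5: cur = 6, seen = True, n_items = 5
After iteration 6: cur = 1, seen = True, n_items = 6
After iteration 7: cur = 10, seen = True, n_items = 7
After iteration 8: cur = 4, seen = True, n_items = 8
After iteration 9: cur = 3, seen = True, n_items = 9
Loop ends.

Final answer: 9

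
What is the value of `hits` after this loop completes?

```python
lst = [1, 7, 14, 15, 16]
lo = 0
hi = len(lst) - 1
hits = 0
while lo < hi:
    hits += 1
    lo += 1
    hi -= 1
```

Let's trace through this code step by step.

Initialize: lst = [1, 7, 14, 15, 16]
Initialize: lo = 0
Initialize: hi = 4
Initialize: hits = 0
Entering loop: while lo < hi:
After iteration 1: lo = 1, hi = 3, hits = 1
After iteration 2: lo = 2, hi = 2, hits = 2
Loop ends.

Final answer: 2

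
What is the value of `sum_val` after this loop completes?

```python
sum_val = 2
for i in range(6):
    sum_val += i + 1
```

Let's trace through this code step by step.

Initialize: sum_val = 2
Entering loop: for i in range(6):
After iteration 1: i = 0, sum_val = 3
After iteration 2: i = 1, sum_val = 5
After iteration 3: i = 2, sum_val = 8
After iteration 4: i = 3, sum_val = 12
After iteration 5: i = 4, sum_val = 17
After iteration 6: i = 5, sum_val = 23
Loop ends.

Final answer: 23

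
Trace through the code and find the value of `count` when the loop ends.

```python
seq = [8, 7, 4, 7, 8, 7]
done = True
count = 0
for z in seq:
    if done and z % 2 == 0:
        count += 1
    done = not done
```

Let's trace through this code step by step.

Initialize: seq = [8, 7, 4, 7, 8, 7]
Initialize: done = True
Initialize: count = 0
Entering loop: for z in seq:
After iteration 1: z = 8, done = False, count = 1
After iteration 2: z = 7, done = True, count = 1
After iteration 3: z = 4, done = False, count = 2
After iteration 4: z = 7, done = True, count = 2
After iteration 5: z = 8, done = False, count = 3
After iteration 6: z = 7, done = True, count = 3
Loop ends.

Final answer: 3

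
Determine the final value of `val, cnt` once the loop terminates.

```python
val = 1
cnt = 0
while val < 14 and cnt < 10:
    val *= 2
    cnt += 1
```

Let's trace through this code step by step.

Initialize: val = 1
Initialize: cnt = 0
Entering loop: while val < 14 and cnt < 10:
After iteration 1: val = 2, cnt = 1
After iteration 2: val = 4, cnt = 2
After iteration 3: val = 8, cnt = 3
After iteration 4: val = 16, cnt = 4
Loop ends.

Final answer: 16, 4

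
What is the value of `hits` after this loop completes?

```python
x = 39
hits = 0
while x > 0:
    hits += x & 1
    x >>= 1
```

Let's trace through this code step by step.

Initialize: x = 39
Initialize: hits = 0
Entering loop: while x > 0:
After iteration 1: x = 19, hits = 1
After iteration 2: x = 9, hits = 2
After iteration 3: x = 4, hits = 3
After iteration 4: x = 2, hits = 3
After iteration 5: x = 1, hits = 3
After iteration 6: x = 0, hits = 4
Loop ends.

Final answer: 4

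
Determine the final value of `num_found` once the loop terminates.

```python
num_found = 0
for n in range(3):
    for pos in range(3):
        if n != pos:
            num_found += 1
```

Let's trace through this code step by step.

Initialize: num_found = 0
Entering loop: for n in range(3):
After iteration 1: n = 0, num_found = 2
After iteration 2: n = 1, num_found = 4
After iteration 3: n = 2, num_found = 6
Loop ends.

Final answer: 6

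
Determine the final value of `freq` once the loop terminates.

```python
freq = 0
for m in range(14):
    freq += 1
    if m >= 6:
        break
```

Let's trace through this code step by step.

Initialize: freq = 0
Entering loop: for m in range(14):
After iteration 1: m = 0, freq = 1
After iteration 2: m = 1, freq = 2
After iteration 3: m = 2, freq = 3
After iteration 4: m = 3, freq = 4
After iteration 5: m = 4, freq = 5
After iteration 6: m = 5, freq = 6
After iteration 7: m = 6, freq = 7
Loop ends.

Final answer: 7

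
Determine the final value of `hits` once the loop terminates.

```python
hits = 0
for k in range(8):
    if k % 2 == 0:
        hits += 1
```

Let's trace through this code step by step.

Initialize: hits = 0
Entering loop: for k in range(8):
After iteration 1: k = 0, hits = 1
After iteration 2: k = 1, hits = 1
After iteration 3: k = 2, hits = 2
After iteration 4: k = 3, hits = 2
After iteration 5: k = 4, hits = 3
After iteration 6: k = 5, hits = 3
After iteration 7: k = 6, hits = 4
After iteration 8: k = 7, hits = 4
Loop ends.

Final answer: 4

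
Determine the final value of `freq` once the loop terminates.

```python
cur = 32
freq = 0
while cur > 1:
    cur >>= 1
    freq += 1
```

Let's trace through this code step by step.

Initialize: cur = 32
Initialize: freq = 0
Entering loop: while cur > 1:
After iteration 1: cur = 16, freq = 1
After iteration 2: cur = 8, freq = 2
After iteration 3: cur = 4, freq = 3
After iteration 4: cur = 2, freq = 4
After iteration 5: cur = 1, freq = 5
Loop ends.

Final answer: 5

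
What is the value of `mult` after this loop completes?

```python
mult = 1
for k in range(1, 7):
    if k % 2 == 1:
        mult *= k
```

Let's trace through this code step by step.

Initialize: mult = 1
Entering loop: for k in range(1, 7):
After iteration 1: k = 1, mult = 1
After iteration 2: k = 2, mult = 1
After iteration 3: k = 3, mult = 3
After iteration 4: k = 4, mult = 3
After iteration 5: k = 5, mult = 15
After iteration 6: k = 6, mult = 15
Loop ends.

Final answer: 15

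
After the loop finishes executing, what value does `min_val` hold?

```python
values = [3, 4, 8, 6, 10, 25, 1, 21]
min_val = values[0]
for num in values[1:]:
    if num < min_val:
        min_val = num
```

Let's trace through this code step by step.

Initialize: values = [3, 4, 8, 6, 10, 25, 1, 21]
Initialize: min_val = 3
Entering loop: for num in values[1:]:
After iteration 1: num = 4, min_val = 3
After iteration 2: num = 8, min_val = 3
After iteration 3: num = 6, min_val = 3
After iteration 4: num = 10, min_val = 3
After iteration 5: num = 25, min_val = 3
After iteration 6: num = 1, min_val = 1
After iteration 7: num = 21, min_val = 1
Loop ends.

Final answer: 1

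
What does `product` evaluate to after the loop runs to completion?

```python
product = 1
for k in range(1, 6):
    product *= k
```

Let's trace through this code step by step.

Initialize: product = 1
Entering loop: for k in range(1, 6):
After iteration 1: k = 1, product = 1
After iteration 2: k = 2, product = 2
After iteration 3: k = 3, product = 6
After iteration 4: k = 4, product = 24
After iteration 5: k = 5, product = 120
Loop ends.

Final answer: 120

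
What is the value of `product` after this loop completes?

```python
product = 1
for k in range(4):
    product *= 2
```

Let's trace through this code step by step.

Initialize: product = 1
Entering loop: for k in range(4):
After iteration 1: k = 0, product = 2
After iteration 2: k = 1, product = 4
After iteration 3: k = 2, product = 8
After iteration 4: k = 3, product = 16
Loop ends.

Final answer: 16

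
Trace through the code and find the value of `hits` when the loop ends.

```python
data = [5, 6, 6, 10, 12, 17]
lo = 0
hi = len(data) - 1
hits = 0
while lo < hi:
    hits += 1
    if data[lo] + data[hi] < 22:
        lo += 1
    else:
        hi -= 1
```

Let's trace through this code step by step.

Initialize: data = [5, 6, 6, 10, 12, 17]
Initialize: lo = 0
Initialize: hi = 5
Initialize: hits = 0
Entering loop: while lo < hi:
After iteration 1: lo = 0, hi = 4, hits = 1
After iteration 2: lo = 1, hi = 4, hits = 2
After iteration 3: lo = 2, hi = 4, hits = 3
After iteration 4: lo = 3, hi = 4, hits = 4
After iteration 5: lo = 3, hi = 3, hits = 5
Loop ends.

Final answer: 5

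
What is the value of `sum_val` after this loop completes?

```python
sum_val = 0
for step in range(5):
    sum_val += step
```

Let's trace through this code step by step.

Initialize: sum_val = 0
Entering loop: for step in range(5):
After iteration 1: step = 0, sum_val = 0
After iteration 2: step = 1, sum_val = 1
After iteration 3: step = 2, sum_val = 3
After iteration 4: step = 3, sum_val = 6
After iteration 5: step = 4, sum_val = 10
Loop ends.

Final answer: 10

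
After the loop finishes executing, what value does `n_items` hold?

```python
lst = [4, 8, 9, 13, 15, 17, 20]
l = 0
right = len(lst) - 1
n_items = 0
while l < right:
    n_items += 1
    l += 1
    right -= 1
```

Let's trace through this code step by step.

Initialize: lst = [4, 8, 9, 13, 15, 17, 20]
Initialize: l = 0
Initialize: right = 6
Initialize: n_items = 0
Entering loop: while l < right:
After iteration 1: l = 1, right = 5, n_items = 1
After iteration 2: l = 2, right = 4, n_items = 2
After iteration 3: l = 3, right = 3, n_items = 3
Loop ends.

Final answer: 3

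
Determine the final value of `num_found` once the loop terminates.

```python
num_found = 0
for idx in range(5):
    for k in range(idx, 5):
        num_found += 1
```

Let's trace through this code step by step.

Initialize: num_found = 0
Entering loop: for idx in range(5):
After iteration 1: idx = 0, num_found = 5
After iteration 2: idx = 1, num_found = 9
After iteration 3: idx = 2, num_found = 12
After iteration 4: idx = 3, num_found = 14
After iteration 5: idx = 4, num_found = 15
Loop ends.

Final answer: 15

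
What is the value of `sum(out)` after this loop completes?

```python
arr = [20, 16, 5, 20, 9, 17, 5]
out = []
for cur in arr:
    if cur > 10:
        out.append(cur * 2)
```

Let's trace through this code step by step.

Initialize: arr = [20, 16, 5, 20, 9, 17, 5]
Initialize: out = []
Entering loop: for cur in arr:
After iteration 1: cur = 20, out = [40]
After iteration 2: cur = 16, out = [40, 32]
After iteration 3: cur = 5, out = [40, 32]
After iteration 4: cur = 20, out = [40, 32, 40]
After iteration 5: cur = 9, out = [40, 32, 40]
After iteration 6: cur = 17, out = [40, 32, 40, 34]
After iteration 7: cur = 5, out = [40, 32, 40, 34]
Loop ends.
sum(out) = 146

Final answer: 146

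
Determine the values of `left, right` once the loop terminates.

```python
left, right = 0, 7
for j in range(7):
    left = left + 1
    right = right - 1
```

Let's trace through this code step by step.

Initialize: left = 0
Initialize: right = 7
Entering loop: for j in range(7):
After iteration 1: j = 0, left = 1, right = 6
After iteration 2: j = 1, left = 2, right = 5
After iteration 3: j = 2, left = 3, right = 4
After iteration 4: j = 3, left = 4, right = 3
After iteration 5: j = 4, left = 5, right = 2
After iteration 6: j = 5, left = 6, right = 1
After iteration 7: j = 6, left = 7, right = 0
Loop ends.

Final answer: 7, 0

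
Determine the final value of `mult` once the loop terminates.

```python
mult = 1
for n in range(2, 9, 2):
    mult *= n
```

Let's trace through this code step by step.

Initialize: mult = 1
Entering loop: for n in range(2, 9, 2):
After iteration 1: n = 2, mult = 2
After iteration 2: n = 4, mult = 8
After iteration 3: n = 6, mult = 48
After iteration 4: n = 8, mult = 384
Loop ends.

Final answer: 384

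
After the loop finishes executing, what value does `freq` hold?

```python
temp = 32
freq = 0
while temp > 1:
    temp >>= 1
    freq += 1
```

Let's trace through this code step by step.

Initialize: temp = 32
Initialize: freq = 0
Entering loop: while temp > 1:
After iteration 1: temp = 16, freq = 1
After iteration 2: temp = 8, freq = 2
After iteration 3: temp = 4, freq = 3
After iteration 4: temp = 2, freq = 4
After iteration 5: temp = 1, freq = 5
Loop ends.

Final answer: 5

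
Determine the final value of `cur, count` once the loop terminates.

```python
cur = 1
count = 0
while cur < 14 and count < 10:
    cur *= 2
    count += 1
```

Let's trace through this code step by step.

Initialize: cur = 1
Initialize: count = 0
Entering loop: while cur < 14 and count < 10:
After iteration 1: cur = 2, count = 1
After iteration 2: cur = 4, count = 2
After iteration 3: cur = 8, count = 3
After iteration 4: cur = 16, count = 4
Loop ends.

Final answer: 16, 4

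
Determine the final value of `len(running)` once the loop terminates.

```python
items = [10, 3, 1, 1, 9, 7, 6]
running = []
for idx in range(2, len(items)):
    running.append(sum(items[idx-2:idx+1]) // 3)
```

Let's trace through this code step by step.

Initialize: items = [10, 3, 1, 1, 9, 7, 6]
Initialize: running = []
Entering loop: for idx in range(2, len(items)):
After iteration 1: idx = 2, running = [4]
After iteration 2: idx = 3, running = [4, 1]
After iteration 3: idx = 4, running = [4, 1, 3]
After iteration 4: idx = 5, running = [4, 1, 3, 5]
After iteration 5: idx = 6, running = [4, 1, 3, 5, 7]
Loop ends.
len(running) = 5

Final answer: 5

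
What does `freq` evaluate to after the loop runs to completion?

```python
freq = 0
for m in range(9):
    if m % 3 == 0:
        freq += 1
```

Let's trace through this code step by step.

Initialize: freq = 0
Entering loop: for m in range(9):
After iteration 1: m = 0, freq = 1
After iteration 2: m = 1, freq = 1
After iteration 3: m = 2, freq = 1
After iteration 4: m = 3, freq = 2
After iteration 5: m = 4, freq = 2
After iteration 6: m = 5, freq = 2
After iteration 7: m = 6, freq = 3
After iteration 8: m = 7, freq = 3
After iteration 9: m = 8, freq = 3
Loop ends.

Final answer: 3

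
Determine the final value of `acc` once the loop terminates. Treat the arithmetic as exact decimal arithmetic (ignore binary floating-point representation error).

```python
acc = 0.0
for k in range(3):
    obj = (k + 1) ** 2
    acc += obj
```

Let's trace through this code step by step.

Initialize: acc = 0.0
Entering loop: for k in range(3):
After iteration 1: k = 0, acc = 1.0, obj = 1
After iteration 2: k = 1, acc = 5.0, obj = 4
After iteration 3: k = 2, acc = 14.0, obj = 9
Loop ends.

Final answer: 14.0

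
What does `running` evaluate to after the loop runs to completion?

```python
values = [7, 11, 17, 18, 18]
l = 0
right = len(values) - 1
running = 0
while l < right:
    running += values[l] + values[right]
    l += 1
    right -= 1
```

Let's trace through this code step by step.

Initialize: values = [7, 11, 17, 18, 18]
Initialize: l = 0
Initialize: right = 4
Initialize: running = 0
Entering loop: while l < right:
After iteration 1: l = 1, right = 3, running = 25
After iteration 2: l = 2, right = 2, running = 54
Loop ends.

Final answer: 54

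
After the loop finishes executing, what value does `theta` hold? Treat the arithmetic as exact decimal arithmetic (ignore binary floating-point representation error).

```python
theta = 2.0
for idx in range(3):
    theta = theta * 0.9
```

Let's trace through this code step by step.

Initialize: theta = 2.0
Entering loop: for idx in range(3):
After iteration 1: idx = 0, theta = 1.8
After iteration 2: idx = 1, theta = 1.62
After iteration 3: idx = 2, theta = 1.458
Loop ends.

Final answer: 1.458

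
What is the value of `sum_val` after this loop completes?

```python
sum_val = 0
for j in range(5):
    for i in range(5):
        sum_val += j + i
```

Let's trace through this code step by step.

Initialize: sum_val = 0
Entering loop: for j in range(5):
After iteration 1: j = 0, sum_val = 10
After iteration 2: j = 1, sum_val = 25
After iteration 3: j = 2, sum_val = 45
After iteration 4: j = 3, sum_val = 70
After iteration 5: j = 4, sum_val = 100
Loop ends.

Final answer: 100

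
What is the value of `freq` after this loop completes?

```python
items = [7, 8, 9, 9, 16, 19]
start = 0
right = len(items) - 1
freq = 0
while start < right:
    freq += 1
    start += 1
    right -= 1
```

Let's trace through this code step by step.

Initialize: items = [7, 8, 9, 9, 16, 19]
Initialize: start = 0
Initialize: right = 5
Initialize: freq = 0
Entering loop: while start < right:
After iteration 1: start = 1, right = 4, freq = 1
After iteration 2: start = 2, right = 3, freq = 2
After iteration 3: start = 3, right = 2, freq = 3
Loop ends.

Final answer: 3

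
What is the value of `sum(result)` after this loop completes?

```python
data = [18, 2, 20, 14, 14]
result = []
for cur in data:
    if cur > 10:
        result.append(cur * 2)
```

Let's trace through this code step by step.

Initialize: data = [18, 2, 20, 14, 14]
Initialize: result = []
Entering loop: for cur in data:
After iteration 1: cur = 18, result = [36]
After iteration 2: cur = 2, result = [36]
After iteration 3: cur = 20, result = [36, 40]
After iteration 4: cur = 14, result = [36, 40, 28]
After iteration 5: cur = 14, result = [36, 40, 28, 28]
Loop ends.
sum(result) = 132

Final answer: 132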